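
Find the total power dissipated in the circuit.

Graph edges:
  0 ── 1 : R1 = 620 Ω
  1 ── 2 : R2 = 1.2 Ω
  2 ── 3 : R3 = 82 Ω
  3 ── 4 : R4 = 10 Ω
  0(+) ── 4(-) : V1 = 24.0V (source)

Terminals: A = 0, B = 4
Nodal analysis, taking node 4 as the 0 V reference.
Source V1 fixes V_0 = 24 V.
KCL at each unknown node (sum of currents leaving = 0; resistances in Ω):
  Node 1: (V_1 - 24)/620 + (V_1 - V_2)/1.2 = 0
  Node 2: (V_2 - V_1)/1.2 + (V_2 - V_3)/82 = 0
  Node 3: (V_3 - V_2)/82 + (V_3 - 0)/10 = 0
Collecting terms (coefficients in siemens):
  0.8349·V_1 - 0.8333·V_2 = 0.03871
  0.8455·V_2 - 0.8333·V_1 - 0.0122·V_3 = 0
  0.1122·V_3 - 0.0122·V_2 = 0
Solving these 3 simultaneous equations (Gaussian elimination) gives:
  V_1 = 3.136 V, V_2 = 3.096 V, V_3 = 0.3365 V
Power in each resistor, P = (ΔV)²/R:
  P_R1 = (24 - 3.136)²/620 = 0.7021 W
  P_R2 = (3.136 - 3.096)²/1.2 = 0.001359 W
  P_R3 = (3.096 - 0.3365)²/82 = 0.09286 W
  P_R4 = (0.3365 - 0)²/10 = 0.01132 W
P_total = P_R1 + P_R2 + P_R3 + P_R4 = 0.8076 W

Final answer: 0.8076 W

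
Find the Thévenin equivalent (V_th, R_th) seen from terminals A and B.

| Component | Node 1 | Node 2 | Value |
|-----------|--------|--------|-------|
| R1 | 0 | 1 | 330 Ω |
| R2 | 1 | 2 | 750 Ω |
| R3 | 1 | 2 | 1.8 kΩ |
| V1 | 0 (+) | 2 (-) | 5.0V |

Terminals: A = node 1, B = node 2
Step 1 — V_th is the open-circuit voltage V_A - V_B (nothing connected across the terminals).
Nodal analysis, taking node 2 as the 0 V reference.
Source V1 fixes V_0 = 5 V.
KCL at each unknown node (sum of currents leaving = 0; resistances in Ω):
  Node 1: (V_1 - 5)/330 + (V_1 - 0)/750 + (V_1 - 0)/1800 = 0
Collecting terms: 0.004919 × V_1 = 0.01515  =>  V_1 = 3.08 V
V_th = V_1 - V_2 = 3.08 - 0 = 3.08 V
Step 2 — R_th: zero the source — replace V1 by a short circuit (node 2 merges into node 0) — and find the resistance seen between A (node 1) and B (node 0).
Reduce the network between node 1 (A) and node 0 (B) by series/parallel combination:
  Rp1 = R1 ‖ R2 ‖ R3 (parallel, all between nodes 0 and 1) = 1/(1/330 + 1/750 + 1/1800) = 203.3 Ω
R_th = 203.3 Ω

Final answer: V_th = 3.08 V, R_th = 203.3 Ω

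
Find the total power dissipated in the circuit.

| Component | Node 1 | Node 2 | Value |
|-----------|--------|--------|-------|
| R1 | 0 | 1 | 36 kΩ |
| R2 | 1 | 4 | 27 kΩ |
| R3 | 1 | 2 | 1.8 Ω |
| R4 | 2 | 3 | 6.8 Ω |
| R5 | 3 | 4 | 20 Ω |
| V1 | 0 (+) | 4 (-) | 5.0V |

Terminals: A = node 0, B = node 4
Nodal analysis, taking node 4 as the 0 V reference.
Source V1 fixes V_0 = 5 V.
KCL at each unknown node (sum of currents leaving = 0; resistances in Ω):
  Node 1: (V_1 - 5)/36000 + (V_1 - 0)/27000 + (V_1 - V_2)/1.8 = 0
  Node 2: (V_2 - V_1)/1.8 + (V_2 - V_3)/6.8 = 0
  Node 3: (V_3 - V_2)/6.8 + (V_3 - 0)/20 = 0
Collecting terms (coefficients in siemens):
  0.5556·V_1 - 0.5556·V_2 = 0.0001389
  0.7026·V_2 - 0.5556·V_1 - 0.1471·V_3 = 0
  0.1971·V_3 - 0.1471·V_2 = 0
Solving these 3 simultaneous equations (Gaussian elimination) gives:
  V_1 = 0.003965 V, V_2 = 0.003715 V, V_3 = 0.002773 V
Power in each resistor, P = (ΔV)²/R:
  P_R1 = (5 - 0.003965)²/36000 = 0.0006933 W
  P_R2 = (0.003965 - 0)²/27000 = 0.0000000005822 W
  P_R3 = (0.003965 - 0.003715)²/1.8 = 0.00000003459 W
  P_R4 = (0.003715 - 0.002773)²/6.8 = 0.0000001307 W
  P_R5 = (0.002773 - 0)²/20 = 0.0000003844 W
P_total = P_R1 + P_R2 + P_R3 + P_R4 + P_R5 = 0.0006939 W

Final answer: 0.0006939 W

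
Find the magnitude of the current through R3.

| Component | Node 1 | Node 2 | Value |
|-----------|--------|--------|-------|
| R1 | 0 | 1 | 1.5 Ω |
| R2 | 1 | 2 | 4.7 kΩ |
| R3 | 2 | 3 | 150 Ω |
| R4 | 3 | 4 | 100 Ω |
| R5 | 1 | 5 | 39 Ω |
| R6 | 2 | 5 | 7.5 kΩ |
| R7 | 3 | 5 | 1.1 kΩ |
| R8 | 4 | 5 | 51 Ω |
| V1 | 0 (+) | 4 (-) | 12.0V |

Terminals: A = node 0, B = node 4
Nodal analysis, taking node 4 as the 0 V reference.
Source V1 fixes V_0 = 12 V.
KCL at each unknown node (sum of currents leaving = 0; resistances in Ω):
  Node 1: (V_1 - 12)/1.5 + (V_1 - V_2)/4700 + (V_1 - V_5)/39 = 0
  Node 2: (V_2 - V_1)/4700 + (V_2 - V_3)/150 + (V_2 - V_5)/7500 = 0
  Node 3: (V_3 - V_2)/150 + (V_3 - 0)/100 + (V_3 - V_5)/1100 = 0
  Node 5: (V_5 - V_1)/39 + (V_5 - V_2)/7500 + (V_5 - V_3)/1100 + (V_5 - 0)/51 = 0
Collecting terms (coefficients in siemens):
  0.6925·V_1 - 0.0002128·V_2 - 0.02564·V_5 = 8
  0.007013·V_2 - 0.0002128·V_1 - 0.006667·V_3 - 0.0001333·V_5 = 0
  0.01758·V_3 - 0.006667·V_2 - 0.0009091·V_5 = 0
  0.04629·V_5 - 0.02564·V_1 - 0.0001333·V_2 - 0.0009091·V_3 = 0
Solving these 4 simultaneous equations (Gaussian elimination) gives:
  V_1 = 11.8 V, V_2 = 1.258 V, V_3 = 0.8163 V, V_5 = 6.553 V
I_R3 = (V_2 - V_3)/R3 = (1.258 - 0.8163)/150 = 0.002948 A
|I_R3| = 0.002948 A

Final answer: |I_R3| = 0.002948 A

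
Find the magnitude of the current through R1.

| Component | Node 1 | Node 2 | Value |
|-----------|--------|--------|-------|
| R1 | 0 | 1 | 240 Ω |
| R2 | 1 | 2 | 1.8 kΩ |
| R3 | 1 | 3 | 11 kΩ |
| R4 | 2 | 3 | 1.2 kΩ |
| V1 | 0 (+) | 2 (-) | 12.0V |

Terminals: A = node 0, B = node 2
Nodal analysis, taking node 2 as the 0 V reference.
Source V1 fixes V_0 = 12 V.
KCL at each unknown node (sum of currents leaving = 0; resistances in Ω):
  Node 1: (V_1 - 12)/240 + (V_1 - 0)/1800 + (V_1 - V_3)/11000 = 0
  Node 3: (V_3 - V_1)/11000 + (V_3 - 0)/1200 = 0
Collecting terms (coefficients in siemens):
  0.004813·V_1 - 0.00009091·V_3 = 0.05
  0.0009242·V_3 - 0.00009091·V_1 = 0
Determinant D = (0.004813)(0.0009242) - (-0.00009091)(-0.00009091) = 0.00000444
V_1 = [(0.05)(0.0009242) - (-0.00009091)(0)]/D = 10.41 V
V_3 = [(0.004813)(0) - (0.05)(-0.00009091)]/D = 1.024 V
I_R1 = (V_0 - V_1)/R1 = (12 - 10.41)/240 = 0.006635 A
|I_R1| = 0.006635 A

Final answer: |I_R1| = 0.006635 A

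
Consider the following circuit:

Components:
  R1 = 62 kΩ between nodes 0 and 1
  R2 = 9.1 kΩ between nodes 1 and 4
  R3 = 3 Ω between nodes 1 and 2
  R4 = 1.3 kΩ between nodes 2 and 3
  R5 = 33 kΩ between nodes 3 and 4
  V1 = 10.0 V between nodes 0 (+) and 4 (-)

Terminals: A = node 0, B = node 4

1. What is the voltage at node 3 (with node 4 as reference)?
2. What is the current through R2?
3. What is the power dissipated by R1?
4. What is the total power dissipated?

Nodal analysis, taking node 4 as the 0 V reference.
Source V1 fixes V_0 = 10 V.
KCL at each unknown node (sum of currents leaving = 0; resistances in Ω):
  Node 1: (V_1 - 10)/62000 + (V_1 - 0)/9100 + (V_1 - V_2)/3 = 0
  Node 2: (V_2 - V_1)/3 + (V_2 - V_3)/1300 = 0
  Node 3: (V_3 - V_2)/1300 + (V_3 - 0)/33000 = 0
Collecting terms (coefficients in siemens):
  0.3335·V_1 - 0.3333·V_2 = 0.0001613
  0.3341·V_2 - 0.3333·V_1 - 0.0007692·V_3 = 0
  0.0007995·V_3 - 0.0007692·V_2 = 0
Solving these 3 simultaneous equations (Gaussian elimination) gives:
  V_1 = 1.039 V, V_2 = 1.039 V, V_3 = 1 V
Part 1:
  Read off the nodal solution: V_3 = 1 V
Part 2:
  I_R2 = (V_1 - V_4)/R2 = (1.039 - 0)/9100 = 0.0001142 A
  Magnitude: I_R2 = 0.0001142 A
Part 3:
  I_R1 = (V_0 - V_1)/R1 = (10 - 1.039)/62000 = 0.0001445 A
  P_R1 = I_R1² × R1 = (0.0001445)² × 62000 = 0.001295 W
Part 4:
  Power in each resistor, P = (ΔV)²/R:
    P_R1 = (10 - 1.039)²/62000 = 0.001295 W
    P_R2 = (1.039 - 0)²/9100 = 0.0001187 W
    P_R3 = (1.039 - 1.039)²/3 = 0.000000002755 W
    P_R4 = (1.039 - 1)²/1300 = 0.000001194 W
    P_R5 = (1 - 0)²/33000 = 0.0000303 W
  P_total = P_R1 + P_R2 + P_R3 + P_R4 + P_R5 = 0.001445 W

Final answers:
1. V_3 = 1 V
2. I_R2 = 0.0001142 A
3. P_R1 = 0.001295 W
4. P_total = 0.001445 W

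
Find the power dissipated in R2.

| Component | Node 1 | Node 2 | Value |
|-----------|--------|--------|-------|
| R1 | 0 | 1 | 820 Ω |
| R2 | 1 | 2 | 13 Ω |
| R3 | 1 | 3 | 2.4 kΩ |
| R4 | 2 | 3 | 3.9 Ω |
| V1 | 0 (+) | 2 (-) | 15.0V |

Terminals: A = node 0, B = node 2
Nodal analysis, taking node 2 as the 0 V reference.
Source V1 fixes V_0 = 15 V.
KCL at each unknown node (sum of currents leaving = 0; resistances in Ω):
  Node 1: (V_1 - 15)/820 + (V_1 - 0)/13 + (V_1 - V_3)/2400 = 0
  Node 3: (V_3 - V_1)/2400 + (V_3 - 0)/3.9 = 0
Collecting terms (coefficients in siemens):
  0.07856·V_1 - 0.0004167·V_3 = 0.01829
  0.2568·V_3 - 0.0004167·V_1 = 0
Determinant D = (0.07856)(0.2568) - (-0.0004167)(-0.0004167) = 0.02018
V_1 = [(0.01829)(0.2568) - (-0.0004167)(0)]/D = 0.2329 V
V_3 = [(0.07856)(0) - (0.01829)(-0.0004167)]/D = 0.0003778 V
I_R2 = (V_1 - V_2)/R2 = (0.2329 - 0)/13 = 0.01791 A
P_R2 = I_R2² × R2 = (0.01791)² × 13 = 0.004171 W

Final answer: 0.004171 W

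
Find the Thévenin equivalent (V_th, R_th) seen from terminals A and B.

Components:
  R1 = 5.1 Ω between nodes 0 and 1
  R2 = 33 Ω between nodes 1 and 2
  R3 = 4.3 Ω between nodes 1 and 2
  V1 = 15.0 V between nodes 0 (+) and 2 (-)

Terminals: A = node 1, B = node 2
Step 1 — V_th is the open-circuit voltage V_A - V_B (nothing connected across the terminals).
Nodal analysis, taking node 2 as the 0 V reference.
Source V1 fixes V_0 = 15 V.
KCL at each unknown node (sum of currents leaving = 0; resistances in Ω):
  Node 1: (V_1 - 15)/5.1 + (V_1 - 0)/33 + (V_1 - 0)/4.3 = 0
Collecting terms: 0.4589 × V_1 = 2.941  =>  V_1 = 6.409 V
V_th = V_1 - V_2 = 6.409 - 0 = 6.409 V
Step 2 — R_th: zero the source — replace V1 by a short circuit (node 2 merges into node 0) — and find the resistance seen between A (node 1) and B (node 0).
Reduce the network between node 1 (A) and node 0 (B) by series/parallel combination:
  Rp1 = R1 ‖ R2 ‖ R3 (parallel, all between nodes 0 and 1) = 1/(1/5.1 + 1/33 + 1/4.3) = 2.179 Ω
R_th = 2.179 Ω

Final answer: V_th = 6.409 V, R_th = 2.179 Ω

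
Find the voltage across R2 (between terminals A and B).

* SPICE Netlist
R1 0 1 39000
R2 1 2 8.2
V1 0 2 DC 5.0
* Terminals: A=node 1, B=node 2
R1 and R2 are in series across V1 (node 0 → node 1 → node 2), and the output A–B is taken across R2, so this is a voltage divider.
Series current: I = V1/(R1 + R2) = 5/(39000 + 8.2) = 5/39010 = 0.0001282 A
V_R2 = I × R2 = V1 × R2/(R1 + R2) = 5 × 8.2/39010 = 0.001051 V

Final answer: 0.001051 V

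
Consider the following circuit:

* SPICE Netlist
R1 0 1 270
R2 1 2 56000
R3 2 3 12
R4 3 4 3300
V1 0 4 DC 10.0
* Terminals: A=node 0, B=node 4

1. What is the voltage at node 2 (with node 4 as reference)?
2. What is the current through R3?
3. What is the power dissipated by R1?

Nodal analysis, taking node 4 as the 0 V reference.
Source V1 fixes V_0 = 10 V.
KCL at each unknown node (sum of currents leaving = 0; resistances in Ω):
  Node 1: (V_1 - 10)/270 + (V_1 - V_2)/56000 = 0
  Node 2: (V_2 - V_1)/56000 + (V_2 - V_3)/12 = 0
  Node 3: (V_3 - V_2)/12 + (V_3 - 0)/3300 = 0
Collecting terms (coefficients in siemens):
  0.003722·V_1 - 0.00001786·V_2 = 0.03704
  0.08335·V_2 - 0.00001786·V_1 - 0.08333·V_3 = 0
  0.08364·V_3 - 0.08333·V_2 = 0
Solving these 3 simultaneous equations (Gaussian elimination) gives:
  V_1 = 9.955 V, V_2 = 0.5559 V, V_3 = 0.5539 V
Part 1:
  Read off the nodal solution: V_2 = 0.5559 V
Part 2:
  I_R3 = (V_2 - V_3)/R3 = (0.5559 - 0.5539)/12 = 0.0001678 A
  Magnitude: I_R3 = 0.0001678 A
Part 3:
  I_R1 = (V_0 - V_1)/R1 = (10 - 9.955)/270 = 0.0001678 A
  P_R1 = I_R1² × R1 = (0.0001678)² × 270 = 0.000007606 W

Final answers:
1. V_2 = 0.5559 V
2. I_R3 = 0.0001678 A
3. P_R1 = 7.606e-06 W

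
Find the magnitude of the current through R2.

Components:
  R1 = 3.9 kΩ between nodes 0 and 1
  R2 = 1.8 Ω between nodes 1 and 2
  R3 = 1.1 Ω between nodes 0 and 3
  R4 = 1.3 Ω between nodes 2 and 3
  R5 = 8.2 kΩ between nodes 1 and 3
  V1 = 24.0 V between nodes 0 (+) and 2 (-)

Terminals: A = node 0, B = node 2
Nodal analysis, taking node 2 as the 0 V reference.
Source V1 fixes V_0 = 24 V.
KCL at each unknown node (sum of currents leaving = 0; resistances in Ω):
  Node 1: (V_1 - 24)/3900 + (V_1 - 0)/1.8 + (V_1 - V_3)/8200 = 0
  Node 3: (V_3 - 24)/1.1 + (V_3 - 0)/1.3 + (V_3 - V_1)/8200 = 0
Collecting terms (coefficients in siemens):
  0.5559·V_1 - 0.000122·V_3 = 0.006154
  1.678·V_3 - 0.000122·V_1 = 21.82
Determinant D = (0.5559)(1.678) - (-0.000122)(-0.000122) = 0.9331
V_1 = [(0.006154)(1.678) - (-0.000122)(21.82)]/D = 0.01392 V
V_3 = [(0.5559)(21.82) - (0.006154)(-0.000122)]/D = 13 V
I_R2 = (V_1 - V_2)/R2 = (0.01392 - 0)/1.8 = 0.007734 A
|I_R2| = 0.007734 A

Final answer: |I_R2| = 0.007734 A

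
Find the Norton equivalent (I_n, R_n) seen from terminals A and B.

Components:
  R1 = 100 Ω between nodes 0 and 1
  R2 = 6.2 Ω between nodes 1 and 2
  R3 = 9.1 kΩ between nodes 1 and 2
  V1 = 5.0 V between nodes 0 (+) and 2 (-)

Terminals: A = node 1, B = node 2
Find the Thévenin equivalent first; then I_n = V_th/R_th and R_n = R_th.
Step 1 — V_th is the open-circuit voltage V_A - V_B (nothing connected across the terminals).
Nodal analysis, taking node 2 as the 0 V reference.
Source V1 fixes V_0 = 5 V.
KCL at each unknown node (sum of currents leaving = 0; resistances in Ω):
  Node 1: (V_1 - 5)/100 + (V_1 - 0)/6.2 + (V_1 - 0)/9100 = 0
Collecting terms: 0.1714 × V_1 = 0.05  =>  V_1 = 0.2917 V
V_th = V_1 - V_2 = 0.2917 - 0 = 0.2917 V
Step 2 — R_th: zero the source — replace V1 by a short circuit (node 2 merges into node 0) — and find the resistance seen between A (node 1) and B (node 0).
Reduce the network between node 1 (A) and node 0 (B) by series/parallel combination:
  Rp1 = R1 ‖ R2 ‖ R3 (parallel, all between nodes 0 and 1) = 1/(1/100 + 1/6.2 + 1/9100) = 5.834 Ω
R_th = 5.834 Ω
I_n = V_th/R_th = 0.2917/5.834 = 0.05 A, and R_n = R_th = 5.834 Ω

Final answer: I_n = 0.05 A, R_n = 5.834 Ω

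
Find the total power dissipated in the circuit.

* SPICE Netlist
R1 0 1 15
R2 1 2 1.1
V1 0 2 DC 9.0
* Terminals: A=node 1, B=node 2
Nodal analysis, taking node 2 as the 0 V reference.
Source V1 fixes V_0 = 9 V.
KCL at each unknown node (sum of currents leaving = 0; resistances in Ω):
  Node 1: (V_1 - 9)/15 + (V_1 - 0)/1.1 = 0
Collecting terms: 0.9758 × V_1 = 0.6  =>  V_1 = 0.6149 V
Power in each resistor, P = (ΔV)²/R:
  P_R1 = (9 - 0.6149)²/15 = 4.687 W
  P_R2 = (0.6149 - 0)²/1.1 = 0.3437 W
P_total = P_R1 + P_R2 = 5.031 W

Final answer: 5.031 W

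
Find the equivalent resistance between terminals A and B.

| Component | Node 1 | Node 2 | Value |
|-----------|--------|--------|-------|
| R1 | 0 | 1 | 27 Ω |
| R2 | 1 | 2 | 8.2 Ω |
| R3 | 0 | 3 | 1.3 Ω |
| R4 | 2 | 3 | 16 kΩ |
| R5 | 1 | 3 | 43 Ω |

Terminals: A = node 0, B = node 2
The network is not a plain series/parallel combination. Inject a 1 A test current into terminal A (node 0) and return it from terminal B (node 2); then R_eq = V_A / (1 A).
Nodal analysis, taking node 2 as the 0 V reference.
Current source I_test pushes 1 A into node 0 and draws it out of node 2.
KCL at each unknown node (sum of currents leaving = 0; resistances in Ω):
  Node 0: (V_0 - V_1)/27 + (V_0 - V_3)/1.3 - 1 = 0
  Node 1: (V_1 - V_0)/27 + (V_1 - 0)/8.2 + (V_1 - V_3)/43 = 0
  Node 3: (V_3 - V_0)/1.3 + (V_3 - V_1)/43 + (V_3 - 0)/16000 = 0
Collecting terms (coefficients in siemens):
  0.8063·V_0 - 0.03704·V_1 - 0.7692·V_3 = 1
  0.1822·V_1 - 0.03704·V_0 - 0.02326·V_3 = 0
  0.7925·V_3 - 0.7692·V_0 - 0.02326·V_1 = 0
Solving these 3 simultaneous equations (Gaussian elimination) gives:
  V_0 = 24.94 V, V_1 = 8.187 V, V_3 = 24.44 V
R_eq = V_0 / 1 A = 24.94 Ω

Final answer: 24.94 Ω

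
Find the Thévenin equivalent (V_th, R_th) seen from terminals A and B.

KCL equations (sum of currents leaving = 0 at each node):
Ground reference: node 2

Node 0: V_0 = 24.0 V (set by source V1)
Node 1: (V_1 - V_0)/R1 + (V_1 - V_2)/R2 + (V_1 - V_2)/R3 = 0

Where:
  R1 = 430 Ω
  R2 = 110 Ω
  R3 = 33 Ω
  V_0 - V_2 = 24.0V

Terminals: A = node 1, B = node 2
Step 1 — V_th is the open-circuit voltage V_A - V_B (nothing connected across the terminals).
Nodal analysis, taking node 2 as the 0 V reference.
Source V1 fixes V_0 = 24 V.
KCL at each unknown node (sum of currents leaving = 0; resistances in Ω):
  Node 1: (V_1 - 24)/430 + (V_1 - 0)/110 + (V_1 - 0)/33 = 0
Collecting terms: 0.04172 × V_1 = 0.05581  =>  V_1 = 1.338 V
V_th = V_1 - V_2 = 1.338 - 0 = 1.338 V
Step 2 — R_th: zero the source — replace V1 by a short circuit (node 2 merges into node 0) — and find the resistance seen between A (node 1) and B (node 0).
Reduce the network between node 1 (A) and node 0 (B) by series/parallel combination:
  Rp1 = R1 ‖ R2 ‖ R3 (parallel, all between nodes 0 and 1) = 1/(1/430 + 1/110 + 1/33) = 23.97 Ω
R_th = 23.97 Ω

Final answer: V_th = 1.338 V, R_th = 23.97 Ω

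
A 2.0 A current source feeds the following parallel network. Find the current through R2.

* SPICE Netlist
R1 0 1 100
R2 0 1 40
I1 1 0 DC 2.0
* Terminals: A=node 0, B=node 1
All resistors sit directly between nodes 0 and 1, so they are in parallel and share one voltage V; the full source current 2 A splits among them.
1/R_par = 1/100 + 1/40 = 0.035 S  =>  R_par = 28.57 Ω
V = I × R_par = 2 × 28.57 = 57.14 V
I_R2 = V/R2 = 57.14/40 = 1.429 A

Final answer: 1.429 A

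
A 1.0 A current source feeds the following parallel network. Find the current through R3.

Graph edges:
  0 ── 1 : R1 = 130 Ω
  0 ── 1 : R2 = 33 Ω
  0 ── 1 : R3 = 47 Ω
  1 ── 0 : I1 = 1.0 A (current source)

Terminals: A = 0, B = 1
All resistors sit directly between nodes 0 and 1, so they are in parallel and share one voltage V; the full source current 1 A splits among them.
1/R_par = 1/130 + 1/33 + 1/47 = 0.05927 S  =>  R_par = 16.87 Ω
V = I × R_par = 1 × 16.87 = 16.87 V
I_R3 = V/R3 = 16.87/47 = 0.359 A

Final answer: 0.359 A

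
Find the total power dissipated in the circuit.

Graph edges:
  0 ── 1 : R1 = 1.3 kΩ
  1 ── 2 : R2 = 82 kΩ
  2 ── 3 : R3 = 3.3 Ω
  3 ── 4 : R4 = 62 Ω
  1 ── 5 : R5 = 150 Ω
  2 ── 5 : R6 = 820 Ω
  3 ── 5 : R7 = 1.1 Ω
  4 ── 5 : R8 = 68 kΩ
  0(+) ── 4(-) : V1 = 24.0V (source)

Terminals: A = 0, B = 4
Nodal analysis, taking node 4 as the 0 V reference.
Source V1 fixes V_0 = 24 V.
KCL at each unknown node (sum of currents leaving = 0; resistances in Ω):
  Node 1: (V_1 - 24)/1300 + (V_1 - V_2)/82000 + (V_1 - V_5)/150 = 0
  Node 2: (V_2 - V_1)/82000 + (V_2 - V_3)/3.3 + (V_2 - V_5)/820 = 0
  Node 3: (V_3 - V_2)/3.3 + (V_3 - 0)/62 + (V_3 - V_5)/1.1 = 0
  Node 5: (V_5 - V_1)/150 + (V_5 - V_2)/820 + (V_5 - V_3)/1.1 + (V_5 - 0)/68000 = 0
Collecting terms (coefficients in siemens):
  0.007448·V_1 - 0.0000122·V_2 - 0.006667·V_5 = 0.01846
  0.3043·V_2 - 0.0000122·V_1 - 0.303·V_3 - 0.00122·V_5 = 0
  1.228·V_3 - 0.303·V_2 - 0.9091·V_5 = 0
  0.917·V_5 - 0.006667·V_1 - 0.00122·V_2 - 0.9091·V_3 = 0
Solving these 4 simultaneous equations (Gaussian elimination) gives:
  V_1 = 3.375 V, V_2 = 0.9829 V, V_3 = 0.9827 V, V_5 = 1 V
Power in each resistor, P = (ΔV)²/R:
  P_R1 = (24 - 3.375)²/1300 = 0.3272 W
  P_R2 = (3.375 - 0.9829)²/82000 = 0.00006981 W
  P_R3 = (0.9829 - 0.9827)²/3.3 = 0.000000008307 W
  P_R4 = (0.9827 - 0)²/62 = 0.01558 W
  P_R5 = (3.375 - 1)²/150 = 0.03762 W
  P_R6 = (0.9829 - 1)²/820 = 0.0000003614 W
  P_R7 = (0.9827 - 1)²/1.1 = 0.0002746 W
  P_R8 = (0 - 1)²/68000 = 0.00001471 W
P_total = P_R1 + P_R2 + P_R3 + P_R4 + P_R5 + P_R6 + P_R7 + P_R8 = 0.3808 W

Final answer: 0.3808 W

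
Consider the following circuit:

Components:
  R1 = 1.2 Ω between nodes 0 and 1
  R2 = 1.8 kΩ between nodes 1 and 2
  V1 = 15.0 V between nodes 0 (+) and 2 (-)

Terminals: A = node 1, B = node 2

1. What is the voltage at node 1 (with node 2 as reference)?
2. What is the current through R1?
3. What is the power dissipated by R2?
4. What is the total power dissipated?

Nodal analysis, taking node 2 as the 0 V reference.
Source V1 fixes V_0 = 15 V.
KCL at each unknown node (sum of currents leaving = 0; resistances in Ω):
  Node 1: (V_1 - 15)/1.2 + (V_1 - 0)/1800 = 0
Collecting terms: 0.8339 × V_1 = 12.5  =>  V_1 = 14.99 V
Part 1:
  Read off the nodal solution: V_1 = 14.99 V
Part 2:
  I_R1 = (V_0 - V_1)/R1 = (15 - 14.99)/1.2 = 0.008328 A
  Magnitude: I_R1 = 0.008328 A
Part 3:
  I_R2 = (V_1 - V_2)/R2 = (14.99 - 0)/1800 = 0.008328 A
  P_R2 = I_R2² × R2 = (0.008328)² × 1800 = 0.1248 W
Part 4:
  Power in each resistor, P = (ΔV)²/R:
    P_R1 = (15 - 14.99)²/1.2 = 0.00008322 W
    P_R2 = (14.99 - 0)²/1800 = 0.1248 W
  P_total = P_R1 + P_R2 = 0.1249 W

Final answers:
1. V_1 = 14.99 V
2. I_R1 = 0.008328 A
3. P_R2 = 0.1248 W
4. P_total = 0.1249 W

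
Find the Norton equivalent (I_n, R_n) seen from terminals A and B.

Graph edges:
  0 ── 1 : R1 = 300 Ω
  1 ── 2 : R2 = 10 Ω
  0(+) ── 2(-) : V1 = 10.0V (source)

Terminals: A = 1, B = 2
Find the Thévenin equivalent first; then I_n = V_th/R_th and R_n = R_th.
Step 1 — V_th is the open-circuit voltage V_A - V_B (nothing connected across the terminals).
Nodal analysis, taking node 2 as the 0 V reference.
Source V1 fixes V_0 = 10 V.
KCL at each unknown node (sum of currents leaving = 0; resistances in Ω):
  Node 1: (V_1 - 10)/300 + (V_1 - 0)/10 = 0
Collecting terms: 0.1033 × V_1 = 0.03333  =>  V_1 = 0.3226 V
V_th = V_1 - V_2 = 0.3226 - 0 = 0.3226 V
Step 2 — R_th: zero the source — replace V1 by a short circuit (node 2 merges into node 0) — and find the resistance seen between A (node 1) and B (node 0).
Reduce the network between node 1 (A) and node 0 (B) by series/parallel combination:
  Rp1 = R1 ‖ R2 (parallel, both between nodes 0 and 1) = 1/(1/300 + 1/10) = 9.677 Ω
R_th = 9.677 Ω
I_n = V_th/R_th = 0.3226/9.677 = 0.03333 A, and R_n = R_th = 9.677 Ω

Final answer: I_n = 0.03333 A, R_n = 9.677 Ω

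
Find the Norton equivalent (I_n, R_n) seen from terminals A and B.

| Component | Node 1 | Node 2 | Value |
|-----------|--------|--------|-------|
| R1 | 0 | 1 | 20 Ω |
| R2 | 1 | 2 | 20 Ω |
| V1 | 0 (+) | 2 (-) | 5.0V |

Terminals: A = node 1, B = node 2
Find the Thévenin equivalent first; then I_n = V_th/R_th and R_n = R_th.
Step 1 — V_th is the open-circuit voltage V_A - V_B (nothing connected across the terminals).
Nodal analysis, taking node 2 as the 0 V reference.
Source V1 fixes V_0 = 5 V.
KCL at each unknown node (sum of currents leaving = 0; resistances in Ω):
  Node 1: (V_1 - 5)/20 + (V_1 - 0)/20 = 0
Collecting terms: 0.1 × V_1 = 0.25  =>  V_1 = 2.5 V
V_th = V_1 - V_2 = 2.5 - 0 = 2.5 V
Step 2 — R_th: zero the source — replace V1 by a short circuit (node 2 merges into node 0) — and find the resistance seen between A (node 1) and B (node 0).
Reduce the network between node 1 (A) and node 0 (B) by series/parallel combination:
  Rp1 = R1 ‖ R2 (parallel, both between nodes 0 and 1) = 1/(1/20 + 1/20) = 10 Ω
R_th = 10 Ω
I_n = V_th/R_th = 2.5/10 = 0.25 A, and R_n = R_th = 10 Ω

Final answer: I_n = 0.25 A, R_n = 10 Ω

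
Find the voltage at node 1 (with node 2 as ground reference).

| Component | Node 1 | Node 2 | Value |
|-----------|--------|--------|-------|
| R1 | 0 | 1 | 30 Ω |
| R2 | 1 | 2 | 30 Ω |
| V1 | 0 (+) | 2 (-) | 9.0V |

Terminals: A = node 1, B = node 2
Nodal analysis, taking node 2 as the 0 V reference.
Source V1 fixes V_0 = 9 V.
KCL at each unknown node (sum of currents leaving = 0; resistances in Ω):
  Node 1: (V_1 - 9)/30 + (V_1 - 0)/30 = 0
Collecting terms: 0.06667 × V_1 = 0.3  =>  V_1 = 4.5 V
The requested potential is V_1 = 4.5 V.

Final answer: V_1 = 4.5 V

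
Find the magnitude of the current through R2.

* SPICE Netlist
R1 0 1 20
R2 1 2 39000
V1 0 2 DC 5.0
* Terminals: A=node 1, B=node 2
Nodal analysis, taking node 2 as the 0 V reference.
Source V1 fixes V_0 = 5 V.
KCL at each unknown node (sum of currents leaving = 0; resistances in Ω):
  Node 1: (V_1 - 5)/20 + (V_1 - 0)/39000 = 0
Collecting terms: 0.05003 × V_1 = 0.25  =>  V_1 = 4.997 V
I_R2 = (V_1 - V_2)/R2 = (4.997 - 0)/39000 = 0.0001281 A
|I_R2| = 0.0001281 A

Final answer: |I_R2| = 0.0001281 A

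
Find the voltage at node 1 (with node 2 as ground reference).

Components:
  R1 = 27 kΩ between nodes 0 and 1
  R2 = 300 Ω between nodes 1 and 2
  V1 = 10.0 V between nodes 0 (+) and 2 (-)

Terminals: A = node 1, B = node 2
Nodal analysis, taking node 2 as the 0 V reference.
Source V1 fixes V_0 = 10 V.
KCL at each unknown node (sum of currents leaving = 0; resistances in Ω):
  Node 1: (V_1 - 10)/27000 + (V_1 - 0)/300 = 0
Collecting terms: 0.00337 × V_1 = 0.0003704  =>  V_1 = 0.1099 V
The requested potential is V_1 = 0.1099 V.

Final answer: V_1 = 0.1099 V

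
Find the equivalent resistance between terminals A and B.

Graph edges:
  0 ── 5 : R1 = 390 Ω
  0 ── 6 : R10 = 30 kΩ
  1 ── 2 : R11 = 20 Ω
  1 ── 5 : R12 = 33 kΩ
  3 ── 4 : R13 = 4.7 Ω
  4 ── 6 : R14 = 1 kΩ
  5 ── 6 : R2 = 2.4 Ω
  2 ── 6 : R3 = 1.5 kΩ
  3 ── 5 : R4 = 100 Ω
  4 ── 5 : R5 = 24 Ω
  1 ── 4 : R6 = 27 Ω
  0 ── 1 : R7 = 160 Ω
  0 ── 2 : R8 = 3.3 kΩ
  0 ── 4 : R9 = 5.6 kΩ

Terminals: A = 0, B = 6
The network is not a plain series/parallel combination. Inject a 1 A test current into terminal A (node 0) and return it from terminal B (node 6); then R_eq = V_A / (1 A).
Nodal analysis, taking node 6 as the 0 V reference.
Current source I_test pushes 1 A into node 0 and draws it out of node 6.
KCL at each unknown node (sum of currents leaving = 0; resistances in Ω):
  Node 0: (V_0 - V_5)/390 + (V_0 - V_1)/160 + (V_0 - V_2)/3300 + (V_0 - V_4)/5600 + (V_0 - 0)/30000 - 1 = 0
  Node 1: (V_1 - V_0)/160 + (V_1 - V_4)/27 + (V_1 - V_2)/20 + (V_1 - V_5)/33000 = 0
  Node 2: (V_2 - V_0)/3300 + (V_2 - V_1)/20 + (V_2 - 0)/1500 = 0
  Node 3: (V_3 - V_5)/100 + (V_3 - V_4)/4.7 = 0
  Node 4: (V_4 - V_0)/5600 + (V_4 - V_1)/27 + (V_4 - V_3)/4.7 + (V_4 - V_5)/24 + (V_4 - 0)/1000 = 0
  Node 5: (V_5 - V_0)/390 + (V_5 - V_1)/33000 + (V_5 - V_3)/100 + (V_5 - V_4)/24 + (V_5 - 0)/2.4 = 0
Collecting terms (coefficients in siemens):
  0.009329·V_0 - 0.00625·V_1 - 0.000303·V_2 - 0.0001786·V_4 - 0.002564·V_5 = 1
  0.09332·V_1 - 0.00625·V_0 - 0.05·V_2 - 0.03704·V_4 - 0.0000303·V_5 = 0
  0.05097·V_2 - 0.000303·V_0 - 0.05·V_1 = 0
  0.2228·V_3 - 0.2128·V_4 - 0.01·V_5 = 0
  0.2926·V_4 - 0.0001786·V_0 - 0.03704·V_1 - 0.2128·V_3 - 0.04167·V_5 = 0
  0.4709·V_5 - 0.002564·V_0 - 0.0000303·V_1 - 0.01·V_3 - 0.04167·V_4 = 0
Solving these 6 simultaneous equations (Gaussian elimination) gives:
  V_0 = 130.2 V, V_1 = 31.5 V, V_2 = 31.67 V, V_3 = 14.07 V
  V_4 = 14.62 V, V_5 = 2.304 V
R_eq = V_0 / 1 A = 130.2 Ω

Final answer: 130.2 Ω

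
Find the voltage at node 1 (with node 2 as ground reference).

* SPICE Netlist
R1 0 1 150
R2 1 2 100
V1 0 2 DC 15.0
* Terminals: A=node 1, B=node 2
Nodal analysis, taking node 2 as the 0 V reference.
Source V1 fixes V_0 = 15 V.
KCL at each unknown node (sum of currents leaving = 0; resistances in Ω):
  Node 1: (V_1 - 15)/150 + (V_1 - 0)/100 = 0
Collecting terms: 0.01667 × V_1 = 0.1  =>  V_1 = 6 V
The requested potential is V_1 = 6 V.

Final answer: V_1 = 6 V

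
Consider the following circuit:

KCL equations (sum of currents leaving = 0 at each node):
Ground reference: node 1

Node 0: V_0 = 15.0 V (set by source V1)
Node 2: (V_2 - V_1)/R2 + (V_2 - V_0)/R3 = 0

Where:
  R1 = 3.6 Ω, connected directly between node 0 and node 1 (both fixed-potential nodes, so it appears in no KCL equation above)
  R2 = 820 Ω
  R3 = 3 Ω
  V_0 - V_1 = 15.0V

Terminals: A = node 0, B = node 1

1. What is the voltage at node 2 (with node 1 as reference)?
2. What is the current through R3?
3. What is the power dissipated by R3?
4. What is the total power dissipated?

Nodal analysis, taking node 1 as the 0 V reference.
Source V1 fixes V_0 = 15 V.
KCL at each unknown node (sum of currents leaving = 0; resistances in Ω):
  Node 2: (V_2 - 0)/820 + (V_2 - 15)/3 = 0
Collecting terms: 0.3346 × V_2 = 5  =>  V_2 = 14.95 V
Part 1:
  Read off the nodal solution: V_2 = 14.95 V
Part 2:
  I_R3 = (V_0 - V_2)/R3 = (15 - 14.95)/3 = 0.01823 A
  Magnitude: I_R3 = 0.01823 A
Part 3:
  I_R3 = (V_0 - V_2)/R3 = (15 - 14.95)/3 = 0.01823 A
  P_R3 = I_R3² × R3 = (0.01823)² × 3 = 0.0009966 W
Part 4:
  Power in each resistor, P = (ΔV)²/R:
    P_R1 = (15 - 0)²/3.6 = 62.5 W
    P_R2 = (0 - 14.95)²/820 = 0.2724 W
    P_R3 = (15 - 14.95)²/3 = 0.0009966 W
  P_total = P_R1 + P_R2 + P_R3 = 62.77 W

Final answers:
1. V_2 = 14.95 V
2. I_R3 = 0.01823 A
3. P_R3 = 0.0009966 W
4. P_total = 62.77 W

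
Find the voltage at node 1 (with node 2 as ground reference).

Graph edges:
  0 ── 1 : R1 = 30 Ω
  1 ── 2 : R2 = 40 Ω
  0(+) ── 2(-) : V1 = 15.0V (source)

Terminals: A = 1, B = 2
Nodal analysis, taking node 2 as the 0 V reference.
Source V1 fixes V_0 = 15 V.
KCL at each unknown node (sum of currents leaving = 0; resistances in Ω):
  Node 1: (V_1 - 15)/30 + (V_1 - 0)/40 = 0
Collecting terms: 0.05833 × V_1 = 0.5  =>  V_1 = 8.571 V
The requested potential is V_1 = 8.571 V.

Final answer: V_1 = 8.571 V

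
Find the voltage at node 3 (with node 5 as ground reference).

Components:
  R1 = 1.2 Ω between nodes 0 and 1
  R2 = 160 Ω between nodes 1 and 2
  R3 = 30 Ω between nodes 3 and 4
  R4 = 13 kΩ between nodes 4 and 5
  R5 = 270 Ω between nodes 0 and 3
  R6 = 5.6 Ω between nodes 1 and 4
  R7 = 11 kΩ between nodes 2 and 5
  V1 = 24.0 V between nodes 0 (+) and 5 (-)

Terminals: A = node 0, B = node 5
Nodal analysis, taking node 5 as the 0 V reference.
Source V1 fixes V_0 = 24 V.
KCL at each unknown node (sum of currents leaving = 0; resistances in Ω):
  Node 1: (V_1 - 24)/1.2 + (V_1 - V_2)/160 + (V_1 - V_4)/5.6 = 0
  Node 2: (V_2 - V_1)/160 + (V_2 - 0)/11000 = 0
  Node 3: (V_3 - V_4)/30 + (V_3 - 24)/270 = 0
  Node 4: (V_4 - V_3)/30 + (V_4 - 0)/13000 + (V_4 - V_1)/5.6 = 0
Collecting terms (coefficients in siemens):
  1.018·V_1 - 0.00625·V_2 - 0.1786·V_4 = 20
  0.006341·V_2 - 0.00625·V_1 = 0
  0.03704·V_3 - 0.03333·V_4 = 0.08889
  0.212·V_4 - 0.1786·V_1 - 0.03333·V_3 = 0
Solving these 4 simultaneous equations (Gaussian elimination) gives:
  V_1 = 24 V, V_2 = 23.65 V, V_3 = 23.99 V, V_4 = 23.99 V
The requested potential is V_3 = 23.99 V.

Final answer: V_3 = 23.99 V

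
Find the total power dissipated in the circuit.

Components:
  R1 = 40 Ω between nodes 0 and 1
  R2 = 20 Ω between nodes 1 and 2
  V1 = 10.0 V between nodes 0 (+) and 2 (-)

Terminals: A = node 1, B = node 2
Nodal analysis, taking node 2 as the 0 V reference.
Source V1 fixes V_0 = 10 V.
KCL at each unknown node (sum of currents leaving = 0; resistances in Ω):
  Node 1: (V_1 - 10)/40 + (V_1 - 0)/20 = 0
Collecting terms: 0.075 × V_1 = 0.25  =>  V_1 = 3.333 V
Power in each resistor, P = (ΔV)²/R:
  P_R1 = (10 - 3.333)²/40 = 1.111 W
  P_R2 = (3.333 - 0)²/20 = 0.5556 W
P_total = P_R1 + P_R2 = 1.667 W

Final answer: 1.667 W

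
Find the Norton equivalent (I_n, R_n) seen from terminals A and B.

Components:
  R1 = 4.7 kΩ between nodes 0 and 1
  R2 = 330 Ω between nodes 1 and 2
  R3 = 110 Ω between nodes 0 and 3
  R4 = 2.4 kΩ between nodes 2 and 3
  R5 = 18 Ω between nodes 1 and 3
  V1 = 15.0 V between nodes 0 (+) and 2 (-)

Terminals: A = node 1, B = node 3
Find the Thévenin equivalent first; then I_n = V_th/R_th and R_n = R_th.
Step 1 — V_th is the open-circuit voltage V_A - V_B (nothing connected across the terminals).
Nodal analysis, taking node 2 as the 0 V reference.
Source V1 fixes V_0 = 15 V.
KCL at each unknown node (sum of currents leaving = 0; resistances in Ω):
  Node 1: (V_1 - 15)/4700 + (V_1 - 0)/330 + (V_1 - V_3)/18 = 0
  Node 3: (V_3 - 15)/110 + (V_3 - 0)/2400 + (V_3 - V_1)/18 = 0
Collecting terms (coefficients in siemens):
  0.0588·V_1 - 0.05556·V_3 = 0.003191
  0.06506·V_3 - 0.05556·V_1 = 0.1364
Determinant D = (0.0588)(0.06506) - (-0.05556)(-0.05556) = 0.0007392
V_1 = [(0.003191)(0.06506) - (-0.05556)(0.1364)]/D = 10.53 V
V_3 = [(0.0588)(0.1364) - (0.003191)(-0.05556)]/D = 11.09 V
V_th = V_1 - V_3 = 10.53 - 11.09 = -0.5572 V
Step 2 — R_th: zero the source — replace V1 by a short circuit (node 2 merges into node 0) — and find the resistance seen between A (node 1) and B (node 3).
Reduce the network between node 1 (A) and node 3 (B) by series/parallel combination:
  Rp1 = R1 ‖ R2 (parallel, both between nodes 0 and 1) = 1/(1/4700 + 1/330) = 308.3 Ω
  Rp2 = R3 ‖ R4 (parallel, both between nodes 0 and 3) = 1/(1/110 + 1/2400) = 105.2 Ω
  Rs1 = Rp1 + Rp2 (series, joined only at node 0) = 308.3 + 105.2 = 413.5 Ω
  Rp3 = R5 ‖ Rs1 (parallel, both between nodes 1 and 3) = 1/(1/18 + 1/413.5) = 17.25 Ω
R_th = 17.25 Ω
I_n = V_th/R_th = -0.5572/17.25 = -0.0323 A, and R_n = R_th = 17.25 Ω

Final answer: I_n = -0.0323 A, R_n = 17.25 Ω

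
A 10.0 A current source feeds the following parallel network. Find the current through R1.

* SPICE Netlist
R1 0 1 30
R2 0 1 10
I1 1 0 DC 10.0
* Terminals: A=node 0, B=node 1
All resistors sit directly between nodes 0 and 1, so they are in parallel and share one voltage V; the full source current 10 A splits among them.
1/R_par = 1/30 + 1/10 = 0.1333 S  =>  R_par = 7.5 Ω
V = I × R_par = 10 × 7.5 = 75 V
I_R1 = V/R1 = 75/30 = 2.5 A

Final answer: 2.5 A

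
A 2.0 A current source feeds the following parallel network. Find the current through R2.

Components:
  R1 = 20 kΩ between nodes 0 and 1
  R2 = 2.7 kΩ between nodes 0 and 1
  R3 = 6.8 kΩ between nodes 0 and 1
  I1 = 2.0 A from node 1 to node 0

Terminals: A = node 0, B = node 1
All resistors sit directly between nodes 0 and 1, so they are in parallel and share one voltage V; the full source current 2 A splits among them.
1/R_par = 1/20000 + 1/2700 + 1/6800 = 0.0005674 S  =>  R_par = 1762 Ω
V = I × R_par = 2 × 1762 = 3525 V
I_R2 = V/R2 = 3525/2700 = 1.305 A

Final answer: 1.305 A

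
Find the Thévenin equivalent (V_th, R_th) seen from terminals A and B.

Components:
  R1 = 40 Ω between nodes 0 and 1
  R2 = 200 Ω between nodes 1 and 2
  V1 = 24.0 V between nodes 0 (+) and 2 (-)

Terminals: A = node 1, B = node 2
Step 1 — V_th is the open-circuit voltage V_A - V_B (nothing connected across the terminals).
Nodal analysis, taking node 2 as the 0 V reference.
Source V1 fixes V_0 = 24 V.
KCL at each unknown node (sum of currents leaving = 0; resistances in Ω):
  Node 1: (V_1 - 24)/40 + (V_1 - 0)/200 = 0
Collecting terms: 0.03 × V_1 = 0.6  =>  V_1 = 20 V
V_th = V_1 - V_2 = 20 - 0 = 20 V
Step 2 — R_th: zero the source — replace V1 by a short circuit (node 2 merges into node 0) — and find the resistance seen between A (node 1) and B (node 0).
Reduce the network between node 1 (A) and node 0 (B) by series/parallel combination:
  Rp1 = R1 ‖ R2 (parallel, both between nodes 0 and 1) = 1/(1/40 + 1/200) = 33.33 Ω
R_th = 33.33 Ω

Final answer: V_th = 20 V, R_th = 33.33 Ω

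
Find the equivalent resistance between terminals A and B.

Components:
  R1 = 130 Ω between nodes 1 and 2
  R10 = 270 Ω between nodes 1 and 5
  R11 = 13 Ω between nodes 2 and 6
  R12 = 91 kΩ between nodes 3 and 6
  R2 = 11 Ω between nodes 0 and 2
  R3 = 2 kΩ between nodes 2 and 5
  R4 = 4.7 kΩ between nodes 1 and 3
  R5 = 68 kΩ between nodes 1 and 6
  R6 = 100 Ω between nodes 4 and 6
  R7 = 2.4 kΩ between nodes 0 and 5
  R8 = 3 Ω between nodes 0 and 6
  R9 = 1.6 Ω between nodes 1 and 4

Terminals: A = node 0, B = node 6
The network is not a plain series/parallel combination. Inject a 1 A test current into terminal A (node 0) and return it from terminal B (node 6); then R_eq = V_A / (1 A).
Nodal analysis, taking node 6 as the 0 V reference.
Current source I_test pushes 1 A into node 0 and draws it out of node 6.
KCL at each unknown node (sum of currents leaving = 0; resistances in Ω):
  Node 0: (V_0 - V_2)/11 + (V_0 - V_5)/2400 + (V_0 - 0)/3 - 1 = 0
  Node 1: (V_1 - V_2)/130 + (V_1 - V_3)/4700 + (V_1 - 0)/68000 + (V_1 - V_4)/1.6 + (V_1 - V_5)/270 = 0
  Node 2: (V_2 - V_0)/11 + (V_2 - V_1)/130 + (V_2 - V_5)/2000 + (V_2 - 0)/13 = 0
  Node 3: (V_3 - V_1)/4700 + (V_3 - 0)/91000 = 0
  Node 4: (V_4 - V_1)/1.6 + (V_4 - 0)/100 = 0
  Node 5: (V_5 - V_0)/2400 + (V_5 - V_1)/270 + (V_5 - V_2)/2000 = 0
Collecting terms (coefficients in siemens):
  0.4247·V_0 - 0.09091·V_2 - 0.0004167·V_5 = 1
  0.6366·V_1 - 0.007692·V_2 - 0.0002128·V_3 - 0.625·V_4 - 0.003704·V_5 = 0
  0.176·V_2 - 0.09091·V_0 - 0.007692·V_1 - 0.0005·V_5 = 0
  0.0002238·V_3 - 0.0002128·V_1 = 0
  0.635·V_4 - 0.625·V_1 = 0
  0.00462·V_5 - 0.0004167·V_0 - 0.003704·V_1 - 0.0005·V_2 = 0
Solving these 6 simultaneous equations (Gaussian elimination) gives:
  V_0 = 2.656 V, V_1 = 0.6695 V, V_2 = 1.404 V, V_3 = 0.6366 V
  V_4 = 0.6589 V, V_5 = 0.9281 V
R_eq = V_0 / 1 A = 2.656 Ω

Final answer: 2.656 Ω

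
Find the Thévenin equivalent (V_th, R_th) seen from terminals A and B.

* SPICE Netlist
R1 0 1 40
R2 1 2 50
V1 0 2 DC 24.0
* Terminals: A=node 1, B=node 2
Step 1 — V_th is the open-circuit voltage V_A - V_B (nothing connected across the terminals).
Nodal analysis, taking node 2 as the 0 V reference.
Source V1 fixes V_0 = 24 V.
KCL at each unknown node (sum of currents leaving = 0; resistances in Ω):
  Node 1: (V_1 - 24)/40 + (V_1 - 0)/50 = 0
Collecting terms: 0.045 × V_1 = 0.6  =>  V_1 = 13.33 V
V_th = V_1 - V_2 = 13.33 - 0 = 13.33 V
Step 2 — R_th: zero the source — replace V1 by a short circuit (node 2 merges into node 0) — and find the resistance seen between A (node 1) and B (node 0).
Reduce the network between node 1 (A) and node 0 (B) by series/parallel combination:
  Rp1 = R1 ‖ R2 (parallel, both between nodes 0 and 1) = 1/(1/40 + 1/50) = 22.22 Ω
R_th = 22.22 Ω

Final answer: V_th = 13.33 V, R_th = 22.22 Ω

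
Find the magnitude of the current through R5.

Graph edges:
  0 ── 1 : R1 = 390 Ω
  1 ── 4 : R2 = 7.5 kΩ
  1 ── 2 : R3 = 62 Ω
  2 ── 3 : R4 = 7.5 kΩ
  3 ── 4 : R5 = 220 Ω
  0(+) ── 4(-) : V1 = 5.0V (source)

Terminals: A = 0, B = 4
Nodal analysis, taking node 4 as the 0 V reference.
Source V1 fixes V_0 = 5 V.
KCL at each unknown node (sum of currents leaving = 0; resistances in Ω):
  Node 1: (V_1 - 5)/390 + (V_1 - 0)/7500 + (V_1 - V_2)/62 = 0
  Node 2: (V_2 - V_1)/62 + (V_2 - V_3)/7500 = 0
  Node 3: (V_3 - V_2)/7500 + (V_3 - 0)/220 = 0
Collecting terms (coefficients in siemens):
  0.01883·V_1 - 0.01613·V_2 = 0.01282
  0.01626·V_2 - 0.01613·V_1 - 0.0001333·V_3 = 0
  0.004679·V_3 - 0.0001333·V_2 = 0
Solving these 3 simultaneous equations (Gaussian elimination) gives:
  V_1 = 4.537 V, V_2 = 4.501 V, V_3 = 0.1283 V
I_R5 = (V_3 - V_4)/R5 = (0.1283 - 0)/220 = 0.000583 A
|I_R5| = 0.000583 A

Final answer: |I_R5| = 0.000583 A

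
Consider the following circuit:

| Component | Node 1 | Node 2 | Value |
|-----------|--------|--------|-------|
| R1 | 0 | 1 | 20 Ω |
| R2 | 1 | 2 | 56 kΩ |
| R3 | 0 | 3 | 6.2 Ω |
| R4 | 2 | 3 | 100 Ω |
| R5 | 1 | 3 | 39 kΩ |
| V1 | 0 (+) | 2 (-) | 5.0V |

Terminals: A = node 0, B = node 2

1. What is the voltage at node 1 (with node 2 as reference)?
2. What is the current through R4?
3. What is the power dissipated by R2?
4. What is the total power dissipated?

Nodal analysis, taking node 2 as the 0 V reference.
Source V1 fixes V_0 = 5 V.
KCL at each unknown node (sum of currents leaving = 0; resistances in Ω):
  Node 1: (V_1 - 5)/20 + (V_1 - 0)/56000 + (V_1 - V_3)/39000 = 0
  Node 3: (V_3 - 5)/6.2 + (V_3 - 0)/100 + (V_3 - V_1)/39000 = 0
Collecting terms (coefficients in siemens):
  0.05004·V_1 - 0.00002564·V_3 = 0.25
  0.1713·V_3 - 0.00002564·V_1 = 0.8065
Determinant D = (0.05004)(0.1713) - (-0.00002564)(-0.00002564) = 0.008573
V_1 = [(0.25)(0.1713) - (-0.00002564)(0.8065)]/D = 4.998 V
V_3 = [(0.05004)(0.8065) - (0.25)(-0.00002564)]/D = 4.708 V
Part 1:
  Read off the nodal solution: V_1 = 4.998 V
Part 2:
  I_R4 = (V_2 - V_3)/R4 = (0 - 4.708)/100 = -0.04708 A
  Magnitude: I_R4 = 0.04708 A
Part 3:
  I_R2 = (V_1 - V_2)/R2 = (4.998 - 0)/56000 = 0.00008925 A
  P_R2 = I_R2² × R2 = (0.00008925)² × 56000 = 0.0004461 W
Part 4:
  Power in each resistor, P = (ΔV)²/R:
    P_R1 = (5 - 4.998)²/20 = 0.000000187 W
    P_R2 = (4.998 - 0)²/56000 = 0.0004461 W
    P_R3 = (5 - 4.708)²/6.2 = 0.01374 W
    P_R4 = (0 - 4.708)²/100 = 0.2217 W
    P_R5 = (4.998 - 4.708)²/39000 = 0.000002155 W
  P_total = P_R1 + P_R2 + P_R3 + P_R4 + P_R5 = 0.2359 W

Final answers:
1. V_1 = 4.998 V
2. I_R4 = 0.04708 A
3. P_R2 = 0.0004461 W
4. P_total = 0.2359 W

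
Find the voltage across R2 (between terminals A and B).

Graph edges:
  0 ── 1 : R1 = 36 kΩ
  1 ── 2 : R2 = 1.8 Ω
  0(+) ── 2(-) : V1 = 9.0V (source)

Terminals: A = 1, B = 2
R1 and R2 are in series across V1 (node 0 → node 1 → node 2), and the output A–B is taken across R2, so this is a voltage divider.
Series current: I = V1/(R1 + R2) = 9/(36000 + 1.8) = 9/36000 = 0.00025 A
V_R2 = I × R2 = V1 × R2/(R1 + R2) = 9 × 1.8/36000 = 0.00045 V

Final answer: 0.00045 V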